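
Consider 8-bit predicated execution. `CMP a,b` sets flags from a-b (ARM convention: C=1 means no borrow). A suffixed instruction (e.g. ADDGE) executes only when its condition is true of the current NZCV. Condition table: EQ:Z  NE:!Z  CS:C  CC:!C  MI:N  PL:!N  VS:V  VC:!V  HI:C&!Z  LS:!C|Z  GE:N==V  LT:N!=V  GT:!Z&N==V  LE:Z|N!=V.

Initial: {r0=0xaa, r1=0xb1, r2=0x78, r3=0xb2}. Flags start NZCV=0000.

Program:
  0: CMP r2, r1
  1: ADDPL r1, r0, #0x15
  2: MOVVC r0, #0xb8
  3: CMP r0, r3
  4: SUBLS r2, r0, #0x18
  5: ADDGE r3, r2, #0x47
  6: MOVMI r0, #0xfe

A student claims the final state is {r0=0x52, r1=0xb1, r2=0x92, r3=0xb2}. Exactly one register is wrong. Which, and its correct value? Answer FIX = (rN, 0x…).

FIX = (r0, 0xfe)

0: ✓ CMP  NZCV=1001
1: · ADDPL
2: · MOVVC
3: ✓ CMP  NZCV=1000
4: ✓ SUBLS  r2←0x92
5: · ADDGE
6: ✓ MOVMI  r0←0xfe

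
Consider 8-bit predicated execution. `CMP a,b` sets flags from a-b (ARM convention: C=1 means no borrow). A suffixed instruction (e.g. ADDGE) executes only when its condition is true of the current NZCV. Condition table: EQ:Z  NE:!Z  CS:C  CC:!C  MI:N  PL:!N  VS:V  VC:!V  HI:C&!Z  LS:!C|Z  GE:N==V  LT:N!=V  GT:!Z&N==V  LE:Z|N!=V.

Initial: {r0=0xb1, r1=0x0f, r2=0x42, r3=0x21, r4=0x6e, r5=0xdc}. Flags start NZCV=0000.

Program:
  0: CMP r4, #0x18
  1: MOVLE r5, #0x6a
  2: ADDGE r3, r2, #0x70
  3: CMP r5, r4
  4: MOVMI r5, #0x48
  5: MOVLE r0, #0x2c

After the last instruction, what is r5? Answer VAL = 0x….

VAL = 0xdc

0: ✓ CMP  NZCV=0010
1: · MOVLE
2: ✓ ADDGE  r3←0xb2
3: ✓ CMP  NZCV=0011
4: · MOVMI
5: ✓ MOVLE  r0←0x2c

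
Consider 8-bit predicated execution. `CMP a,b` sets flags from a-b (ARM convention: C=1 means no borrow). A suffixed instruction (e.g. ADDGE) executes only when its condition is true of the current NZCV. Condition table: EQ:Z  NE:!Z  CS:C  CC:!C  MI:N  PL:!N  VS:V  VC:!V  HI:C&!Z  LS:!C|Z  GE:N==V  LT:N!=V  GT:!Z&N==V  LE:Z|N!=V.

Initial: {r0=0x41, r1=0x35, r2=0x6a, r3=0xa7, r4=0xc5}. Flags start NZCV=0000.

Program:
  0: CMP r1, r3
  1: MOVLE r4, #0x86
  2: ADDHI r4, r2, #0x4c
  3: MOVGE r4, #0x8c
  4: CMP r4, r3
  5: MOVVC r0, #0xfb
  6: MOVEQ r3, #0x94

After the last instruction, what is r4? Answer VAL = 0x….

[0] flags=1001 → (cmp)
[1] flags=1001 LE?F → skip
[2] flags=1001 HI?F → skip
[3] flags=1001 GE?T → r4=0x8c
[4] flags=1000 → (cmp)
[5] flags=1000 VC?T → r0=0xfb
[6] flags=1000 EQ?F → skip

VAL = 0x8c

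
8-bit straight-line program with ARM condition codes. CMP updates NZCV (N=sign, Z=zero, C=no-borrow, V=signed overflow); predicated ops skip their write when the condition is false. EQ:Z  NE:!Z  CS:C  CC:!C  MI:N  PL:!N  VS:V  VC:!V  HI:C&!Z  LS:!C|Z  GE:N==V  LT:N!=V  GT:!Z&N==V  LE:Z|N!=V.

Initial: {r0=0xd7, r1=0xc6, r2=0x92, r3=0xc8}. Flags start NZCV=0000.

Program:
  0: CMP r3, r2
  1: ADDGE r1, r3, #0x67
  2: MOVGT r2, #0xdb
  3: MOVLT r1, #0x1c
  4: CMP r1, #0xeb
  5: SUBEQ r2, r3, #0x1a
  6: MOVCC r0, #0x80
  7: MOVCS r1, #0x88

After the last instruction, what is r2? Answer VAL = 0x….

[0] flags=0010 → (cmp)
[1] flags=0010 GE?T → r1=0x2f
[2] flags=0010 GT?T → r2=0xdb
[3] flags=0010 LT?F → skip
[4] flags=0000 → (cmp)
[5] flags=0000 EQ?F → skip
[6] flags=0000 CC?T → r0=0x80
[7] flags=0000 CS?F → skip

VAL = 0xdb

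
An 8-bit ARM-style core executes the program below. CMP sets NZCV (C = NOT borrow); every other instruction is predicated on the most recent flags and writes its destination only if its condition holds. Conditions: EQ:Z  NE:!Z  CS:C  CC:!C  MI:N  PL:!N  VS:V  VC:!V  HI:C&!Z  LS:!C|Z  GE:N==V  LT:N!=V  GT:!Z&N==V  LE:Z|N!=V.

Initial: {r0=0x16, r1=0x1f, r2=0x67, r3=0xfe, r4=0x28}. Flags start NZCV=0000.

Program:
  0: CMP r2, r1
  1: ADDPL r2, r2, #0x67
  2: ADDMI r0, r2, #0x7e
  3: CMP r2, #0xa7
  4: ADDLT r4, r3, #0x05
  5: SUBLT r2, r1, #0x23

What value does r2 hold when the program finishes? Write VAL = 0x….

[0] flags=0010 → (cmp)
[1] flags=0010 PL?T → r2=0xce
[2] flags=0010 MI?F → skip
[3] flags=0010 → (cmp)
[4] flags=0010 LT?F → skip
[5] flags=0010 LT?F → skip

VAL = 0xce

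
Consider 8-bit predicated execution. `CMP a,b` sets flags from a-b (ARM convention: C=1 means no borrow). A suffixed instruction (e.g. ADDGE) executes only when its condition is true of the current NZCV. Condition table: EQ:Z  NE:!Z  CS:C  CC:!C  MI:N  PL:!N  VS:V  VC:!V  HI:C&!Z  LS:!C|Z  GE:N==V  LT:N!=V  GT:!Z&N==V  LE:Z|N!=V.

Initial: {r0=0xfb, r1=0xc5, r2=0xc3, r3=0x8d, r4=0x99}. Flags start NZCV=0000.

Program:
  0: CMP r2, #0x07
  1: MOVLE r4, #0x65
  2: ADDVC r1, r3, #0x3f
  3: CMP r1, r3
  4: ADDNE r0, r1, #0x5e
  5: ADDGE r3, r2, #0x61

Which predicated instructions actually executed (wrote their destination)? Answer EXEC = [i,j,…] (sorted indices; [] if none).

[0] flags=1010 → (cmp)
[1] flags=1010 LE?T → r4=0x65
[2] flags=1010 VC?T → r1=0xcc
[3] flags=0010 → (cmp)
[4] flags=0010 NE?T → r0=0x2a
[5] flags=0010 GE?T → r3=0x24

EXEC = [1,2,4,5]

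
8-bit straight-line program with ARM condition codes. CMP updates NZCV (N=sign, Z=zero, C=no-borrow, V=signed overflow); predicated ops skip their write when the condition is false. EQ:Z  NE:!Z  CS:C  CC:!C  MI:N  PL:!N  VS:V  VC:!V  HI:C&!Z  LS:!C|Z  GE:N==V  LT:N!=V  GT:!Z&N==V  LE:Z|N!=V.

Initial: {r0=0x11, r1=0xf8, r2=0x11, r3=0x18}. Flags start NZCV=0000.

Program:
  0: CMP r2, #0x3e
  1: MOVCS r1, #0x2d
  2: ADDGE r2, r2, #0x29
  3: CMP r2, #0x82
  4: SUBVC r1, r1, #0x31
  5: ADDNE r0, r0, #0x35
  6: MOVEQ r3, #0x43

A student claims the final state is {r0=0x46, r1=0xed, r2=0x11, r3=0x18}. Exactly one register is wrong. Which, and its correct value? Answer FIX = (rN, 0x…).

[0] flags=1000 → (cmp)
[1] flags=1000 CS?F → skip
[2] flags=1000 GE?F → skip
[3] flags=1001 → (cmp)
[4] flags=1001 VC?F → skip
[5] flags=1001 NE?T → r0=0x46
[6] flags=1001 EQ?F → skip

FIX = (r1, 0xf8)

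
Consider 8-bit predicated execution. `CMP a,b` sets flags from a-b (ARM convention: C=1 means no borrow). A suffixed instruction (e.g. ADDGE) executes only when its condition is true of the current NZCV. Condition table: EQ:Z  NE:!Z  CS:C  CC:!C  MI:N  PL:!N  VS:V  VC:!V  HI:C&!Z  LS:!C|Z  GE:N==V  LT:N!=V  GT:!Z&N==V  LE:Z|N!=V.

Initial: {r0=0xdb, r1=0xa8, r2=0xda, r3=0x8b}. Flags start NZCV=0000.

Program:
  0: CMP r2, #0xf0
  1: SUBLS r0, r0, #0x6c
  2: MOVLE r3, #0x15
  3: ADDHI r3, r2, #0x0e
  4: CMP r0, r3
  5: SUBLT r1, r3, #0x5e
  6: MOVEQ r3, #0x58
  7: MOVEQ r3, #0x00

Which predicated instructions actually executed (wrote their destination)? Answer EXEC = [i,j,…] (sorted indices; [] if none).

EXEC = [1,2]

[0] flags=1000 → (cmp)
[1] flags=1000 LS?T → r0=0x6f
[2] flags=1000 LE?T → r3=0x15
[3] flags=1000 HI?F → skip
[4] flags=0010 → (cmp)
[5] flags=0010 LT?F → skip
[6] flags=0010 EQ?F → skip
[7] flags=0010 EQ?F → skip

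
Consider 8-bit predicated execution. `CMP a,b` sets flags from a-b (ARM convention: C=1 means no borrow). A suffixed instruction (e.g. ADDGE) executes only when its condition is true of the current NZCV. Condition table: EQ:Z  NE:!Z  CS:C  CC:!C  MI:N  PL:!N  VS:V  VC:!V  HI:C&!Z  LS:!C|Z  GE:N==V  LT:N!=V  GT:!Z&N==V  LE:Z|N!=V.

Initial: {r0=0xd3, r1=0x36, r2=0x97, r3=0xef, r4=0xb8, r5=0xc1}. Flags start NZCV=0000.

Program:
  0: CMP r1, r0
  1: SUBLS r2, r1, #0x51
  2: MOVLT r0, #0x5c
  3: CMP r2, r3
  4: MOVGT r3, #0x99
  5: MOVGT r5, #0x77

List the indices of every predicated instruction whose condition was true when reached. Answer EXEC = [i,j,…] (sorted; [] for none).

0: ✓ CMP  NZCV=0000
1: ✓ SUBLS  r2←0xe5
2: · MOVLT
3: ✓ CMP  NZCV=1000
4: · MOVGT
5: · MOVGT

EXEC = [1]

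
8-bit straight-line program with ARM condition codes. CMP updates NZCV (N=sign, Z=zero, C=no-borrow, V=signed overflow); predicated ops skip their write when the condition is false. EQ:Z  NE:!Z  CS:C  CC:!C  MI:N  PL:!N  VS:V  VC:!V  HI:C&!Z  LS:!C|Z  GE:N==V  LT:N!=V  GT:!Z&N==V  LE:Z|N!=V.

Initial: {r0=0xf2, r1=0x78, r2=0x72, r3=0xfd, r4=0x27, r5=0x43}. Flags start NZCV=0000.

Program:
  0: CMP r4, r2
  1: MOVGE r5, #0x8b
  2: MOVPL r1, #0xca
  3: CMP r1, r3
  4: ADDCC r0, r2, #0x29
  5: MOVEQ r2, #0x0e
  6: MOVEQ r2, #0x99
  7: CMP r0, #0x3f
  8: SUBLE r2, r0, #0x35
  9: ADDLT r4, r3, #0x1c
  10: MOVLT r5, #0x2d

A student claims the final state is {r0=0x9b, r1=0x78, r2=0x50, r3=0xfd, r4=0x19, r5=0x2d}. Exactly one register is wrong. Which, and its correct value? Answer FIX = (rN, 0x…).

0: ✓ CMP  NZCV=1000
1: · MOVGE
2: · MOVPL
3: ✓ CMP  NZCV=0000
4: ✓ ADDCC  r0←0x9b
5: · MOVEQ
6: · MOVEQ
7: ✓ CMP  NZCV=0011
8: ✓ SUBLE  r2←0x66
9: ✓ ADDLT  r4←0x19
10: ✓ MOVLT  r5←0x2d

FIX = (r2, 0x66)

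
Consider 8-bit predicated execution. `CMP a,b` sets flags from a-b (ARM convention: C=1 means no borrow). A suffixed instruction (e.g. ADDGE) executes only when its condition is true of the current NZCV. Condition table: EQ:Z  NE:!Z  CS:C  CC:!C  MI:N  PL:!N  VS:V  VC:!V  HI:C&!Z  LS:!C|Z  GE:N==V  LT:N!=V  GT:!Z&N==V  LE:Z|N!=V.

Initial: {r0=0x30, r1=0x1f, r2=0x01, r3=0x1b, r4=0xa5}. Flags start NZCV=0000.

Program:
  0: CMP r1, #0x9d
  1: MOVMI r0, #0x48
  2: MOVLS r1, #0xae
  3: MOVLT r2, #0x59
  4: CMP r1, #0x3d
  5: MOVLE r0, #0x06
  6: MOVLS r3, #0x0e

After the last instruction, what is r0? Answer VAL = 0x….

VAL = 0x06

0: ✓ CMP  NZCV=1001
1: ✓ MOVMI  r0←0x48
2: ✓ MOVLS  r1←0xae
3: · MOVLT
4: ✓ CMP  NZCV=0011
5: ✓ MOVLE  r0←0x06
6: · MOVLS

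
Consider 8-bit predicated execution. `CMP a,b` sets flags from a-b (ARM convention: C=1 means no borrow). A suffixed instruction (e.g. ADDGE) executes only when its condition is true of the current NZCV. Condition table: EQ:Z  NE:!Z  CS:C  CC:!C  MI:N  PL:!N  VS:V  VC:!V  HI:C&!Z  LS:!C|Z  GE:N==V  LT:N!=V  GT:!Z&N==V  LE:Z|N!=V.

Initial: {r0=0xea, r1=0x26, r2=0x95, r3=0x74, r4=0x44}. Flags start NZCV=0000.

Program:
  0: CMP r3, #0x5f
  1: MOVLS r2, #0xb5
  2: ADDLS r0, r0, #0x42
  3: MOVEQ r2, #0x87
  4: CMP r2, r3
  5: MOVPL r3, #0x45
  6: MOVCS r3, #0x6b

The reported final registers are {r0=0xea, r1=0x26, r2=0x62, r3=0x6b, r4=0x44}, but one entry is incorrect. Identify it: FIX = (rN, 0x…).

[0] flags=0010 → (cmp)
[1] flags=0010 LS?F → skip
[2] flags=0010 LS?F → skip
[3] flags=0010 EQ?F → skip
[4] flags=0011 → (cmp)
[5] flags=0011 PL?T → r3=0x45
[6] flags=0011 CS?T → r3=0x6b

FIX = (r2, 0x95)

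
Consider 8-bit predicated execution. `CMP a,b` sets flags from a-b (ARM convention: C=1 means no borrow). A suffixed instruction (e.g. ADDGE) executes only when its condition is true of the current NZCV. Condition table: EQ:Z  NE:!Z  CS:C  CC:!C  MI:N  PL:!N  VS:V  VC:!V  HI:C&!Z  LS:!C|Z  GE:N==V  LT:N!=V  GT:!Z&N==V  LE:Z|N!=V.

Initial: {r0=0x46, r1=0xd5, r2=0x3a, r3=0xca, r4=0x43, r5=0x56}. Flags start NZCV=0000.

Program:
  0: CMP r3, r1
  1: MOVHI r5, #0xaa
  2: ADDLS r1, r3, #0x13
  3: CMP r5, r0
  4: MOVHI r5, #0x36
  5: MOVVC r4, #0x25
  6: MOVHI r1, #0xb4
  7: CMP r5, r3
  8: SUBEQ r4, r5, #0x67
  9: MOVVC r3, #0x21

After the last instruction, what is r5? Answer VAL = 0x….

[0] flags=1000 → (cmp)
[1] flags=1000 HI?F → skip
[2] flags=1000 LS?T → r1=0xdd
[3] flags=0010 → (cmp)
[4] flags=0010 HI?T → r5=0x36
[5] flags=0010 VC?T → r4=0x25
[6] flags=0010 HI?T → r1=0xb4
[7] flags=0000 → (cmp)
[8] flags=0000 EQ?F → skip
[9] flags=0000 VC?T → r3=0x21

VAL = 0x36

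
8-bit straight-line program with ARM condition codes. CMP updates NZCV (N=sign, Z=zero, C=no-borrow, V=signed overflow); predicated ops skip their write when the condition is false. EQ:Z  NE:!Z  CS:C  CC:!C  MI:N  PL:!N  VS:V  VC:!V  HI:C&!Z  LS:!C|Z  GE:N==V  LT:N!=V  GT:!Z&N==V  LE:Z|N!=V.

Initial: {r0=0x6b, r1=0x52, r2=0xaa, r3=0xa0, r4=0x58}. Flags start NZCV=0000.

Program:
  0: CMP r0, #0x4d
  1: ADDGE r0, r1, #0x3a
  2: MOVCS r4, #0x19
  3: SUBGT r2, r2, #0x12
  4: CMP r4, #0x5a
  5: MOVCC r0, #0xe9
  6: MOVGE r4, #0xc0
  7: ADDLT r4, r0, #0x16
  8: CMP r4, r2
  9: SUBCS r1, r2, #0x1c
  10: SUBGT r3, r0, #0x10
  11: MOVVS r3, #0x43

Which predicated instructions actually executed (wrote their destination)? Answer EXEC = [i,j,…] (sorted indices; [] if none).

0: ✓ CMP  NZCV=0010
1: ✓ ADDGE  r0←0x8c
2: ✓ MOVCS  r4←0x19
3: ✓ SUBGT  r2←0x98
4: ✓ CMP  NZCV=1000
5: ✓ MOVCC  r0←0xe9
6: · MOVGE
7: ✓ ADDLT  r4←0xff
8: ✓ CMP  NZCV=0010
9: ✓ SUBCS  r1←0x7c
10: ✓ SUBGT  r3←0xd9
11: · MOVVS

EXEC = [1,2,3,5,7,9,10]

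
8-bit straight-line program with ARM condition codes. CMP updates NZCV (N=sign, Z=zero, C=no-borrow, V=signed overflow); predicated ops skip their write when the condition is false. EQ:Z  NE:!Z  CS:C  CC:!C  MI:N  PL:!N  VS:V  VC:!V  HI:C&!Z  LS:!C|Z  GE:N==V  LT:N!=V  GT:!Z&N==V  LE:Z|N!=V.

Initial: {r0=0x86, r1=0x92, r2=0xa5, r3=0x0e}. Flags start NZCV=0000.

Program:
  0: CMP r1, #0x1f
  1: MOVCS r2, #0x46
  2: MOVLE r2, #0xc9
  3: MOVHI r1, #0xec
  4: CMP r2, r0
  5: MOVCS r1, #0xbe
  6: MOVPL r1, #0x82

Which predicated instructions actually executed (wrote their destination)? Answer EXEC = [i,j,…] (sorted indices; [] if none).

0: ✓ CMP  NZCV=0011
1: ✓ MOVCS  r2←0x46
2: ✓ MOVLE  r2←0xc9
3: ✓ MOVHI  r1←0xec
4: ✓ CMP  NZCV=0010
5: ✓ MOVCS  r1←0xbe
6: ✓ MOVPL  r1←0x82

EXEC = [1,2,3,5,6]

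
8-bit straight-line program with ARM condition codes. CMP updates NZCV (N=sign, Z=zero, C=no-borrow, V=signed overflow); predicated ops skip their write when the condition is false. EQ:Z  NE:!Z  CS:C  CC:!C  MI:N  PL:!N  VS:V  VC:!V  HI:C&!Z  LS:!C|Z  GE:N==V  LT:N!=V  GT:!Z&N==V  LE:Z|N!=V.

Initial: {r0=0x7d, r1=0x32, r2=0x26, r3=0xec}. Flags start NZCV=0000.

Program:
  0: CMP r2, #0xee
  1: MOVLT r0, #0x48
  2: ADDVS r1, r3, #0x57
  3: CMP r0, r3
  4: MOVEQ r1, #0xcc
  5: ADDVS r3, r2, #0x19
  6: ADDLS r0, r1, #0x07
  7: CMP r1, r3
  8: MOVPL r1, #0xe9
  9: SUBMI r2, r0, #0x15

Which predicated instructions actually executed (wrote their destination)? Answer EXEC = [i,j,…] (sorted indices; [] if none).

[0] flags=0000 → (cmp)
[1] flags=0000 LT?F → skip
[2] flags=0000 VS?F → skip
[3] flags=1001 → (cmp)
[4] flags=1001 EQ?F → skip
[5] flags=1001 VS?T → r3=0x3f
[6] flags=1001 LS?T → r0=0x39
[7] flags=1000 → (cmp)
[8] flags=1000 PL?F → skip
[9] flags=1000 MI?T → r2=0x24

EXEC = [5,6,9]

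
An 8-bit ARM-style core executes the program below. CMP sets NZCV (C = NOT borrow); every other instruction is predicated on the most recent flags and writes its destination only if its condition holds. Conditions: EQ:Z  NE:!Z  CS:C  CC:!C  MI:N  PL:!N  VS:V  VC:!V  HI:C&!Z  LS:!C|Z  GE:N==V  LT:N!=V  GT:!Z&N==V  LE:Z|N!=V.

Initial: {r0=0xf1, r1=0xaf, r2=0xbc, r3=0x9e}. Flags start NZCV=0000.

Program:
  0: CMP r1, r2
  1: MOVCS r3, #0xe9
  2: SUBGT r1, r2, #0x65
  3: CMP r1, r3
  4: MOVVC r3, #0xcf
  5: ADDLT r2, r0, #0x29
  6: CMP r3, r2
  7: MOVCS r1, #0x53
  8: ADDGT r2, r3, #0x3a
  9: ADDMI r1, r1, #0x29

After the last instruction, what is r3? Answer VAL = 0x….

0: ✓ CMP  NZCV=1000
1: · MOVCS
2: · SUBGT
3: ✓ CMP  NZCV=0010
4: ✓ MOVVC  r3←0xcf
5: · ADDLT
6: ✓ CMP  NZCV=0010
7: ✓ MOVCS  r1←0x53
8: ✓ ADDGT  r2←0x09
9: · ADDMI

VAL = 0xcf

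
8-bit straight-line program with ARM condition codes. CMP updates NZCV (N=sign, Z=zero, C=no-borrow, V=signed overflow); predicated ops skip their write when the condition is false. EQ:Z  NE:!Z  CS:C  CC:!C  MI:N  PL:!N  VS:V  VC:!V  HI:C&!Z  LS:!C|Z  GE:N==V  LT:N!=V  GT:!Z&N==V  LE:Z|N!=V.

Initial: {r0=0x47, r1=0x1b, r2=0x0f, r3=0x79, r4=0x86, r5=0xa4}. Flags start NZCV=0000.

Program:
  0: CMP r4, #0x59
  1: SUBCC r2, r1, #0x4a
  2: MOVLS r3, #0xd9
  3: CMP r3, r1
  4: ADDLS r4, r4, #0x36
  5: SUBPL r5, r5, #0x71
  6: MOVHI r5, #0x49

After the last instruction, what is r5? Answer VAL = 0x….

0: ✓ CMP  NZCV=0011
1: · SUBCC
2: · MOVLS
3: ✓ CMP  NZCV=0010
4: · ADDLS
5: ✓ SUBPL  r5←0x33
6: ✓ MOVHI  r5←0x49

VAL = 0x49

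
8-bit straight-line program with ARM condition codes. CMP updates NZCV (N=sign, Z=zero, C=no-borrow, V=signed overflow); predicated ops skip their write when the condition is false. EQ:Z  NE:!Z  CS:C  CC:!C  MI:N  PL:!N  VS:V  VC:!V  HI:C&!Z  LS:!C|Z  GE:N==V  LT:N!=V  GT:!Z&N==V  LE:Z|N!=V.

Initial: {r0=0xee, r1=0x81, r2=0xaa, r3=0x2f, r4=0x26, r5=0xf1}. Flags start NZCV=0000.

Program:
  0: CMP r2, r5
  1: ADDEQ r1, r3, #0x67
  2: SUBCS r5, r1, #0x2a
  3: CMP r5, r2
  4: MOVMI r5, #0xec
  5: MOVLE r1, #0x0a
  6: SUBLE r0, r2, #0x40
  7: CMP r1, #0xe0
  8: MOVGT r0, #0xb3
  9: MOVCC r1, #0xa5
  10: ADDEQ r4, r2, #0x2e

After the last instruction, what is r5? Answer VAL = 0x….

VAL = 0xf1

[0] flags=1000 → (cmp)
[1] flags=1000 EQ?F → skip
[2] flags=1000 CS?F → skip
[3] flags=0010 → (cmp)
[4] flags=0010 MI?F → skip
[5] flags=0010 LE?F → skip
[6] flags=0010 LE?F → skip
[7] flags=1000 → (cmp)
[8] flags=1000 GT?F → skip
[9] flags=1000 CC?T → r1=0xa5
[10] flags=1000 EQ?F → skip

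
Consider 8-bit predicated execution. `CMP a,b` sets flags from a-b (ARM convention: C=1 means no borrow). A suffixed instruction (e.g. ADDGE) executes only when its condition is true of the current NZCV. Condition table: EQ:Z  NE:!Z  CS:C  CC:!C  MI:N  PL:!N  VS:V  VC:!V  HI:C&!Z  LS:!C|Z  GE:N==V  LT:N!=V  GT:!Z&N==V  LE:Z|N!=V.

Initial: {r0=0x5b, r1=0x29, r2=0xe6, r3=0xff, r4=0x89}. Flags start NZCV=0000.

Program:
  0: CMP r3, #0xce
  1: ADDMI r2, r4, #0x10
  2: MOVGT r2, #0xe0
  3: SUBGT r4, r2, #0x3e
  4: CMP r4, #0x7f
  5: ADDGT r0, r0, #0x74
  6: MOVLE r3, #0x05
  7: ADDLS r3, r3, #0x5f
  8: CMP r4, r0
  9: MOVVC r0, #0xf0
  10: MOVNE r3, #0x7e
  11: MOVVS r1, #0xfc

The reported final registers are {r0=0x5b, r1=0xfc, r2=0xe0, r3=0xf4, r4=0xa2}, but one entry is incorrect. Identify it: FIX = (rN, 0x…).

0: ✓ CMP  NZCV=0010
1: · ADDMI
2: ✓ MOVGT  r2←0xe0
3: ✓ SUBGT  r4←0xa2
4: ✓ CMP  NZCV=0011
5: · ADDGT
6: ✓ MOVLE  r3←0x05
7: · ADDLS
8: ✓ CMP  NZCV=0011
9: · MOVVC
10: ✓ MOVNE  r3←0x7e
11: ✓ MOVVS  r1←0xfc

FIX = (r3, 0x7e)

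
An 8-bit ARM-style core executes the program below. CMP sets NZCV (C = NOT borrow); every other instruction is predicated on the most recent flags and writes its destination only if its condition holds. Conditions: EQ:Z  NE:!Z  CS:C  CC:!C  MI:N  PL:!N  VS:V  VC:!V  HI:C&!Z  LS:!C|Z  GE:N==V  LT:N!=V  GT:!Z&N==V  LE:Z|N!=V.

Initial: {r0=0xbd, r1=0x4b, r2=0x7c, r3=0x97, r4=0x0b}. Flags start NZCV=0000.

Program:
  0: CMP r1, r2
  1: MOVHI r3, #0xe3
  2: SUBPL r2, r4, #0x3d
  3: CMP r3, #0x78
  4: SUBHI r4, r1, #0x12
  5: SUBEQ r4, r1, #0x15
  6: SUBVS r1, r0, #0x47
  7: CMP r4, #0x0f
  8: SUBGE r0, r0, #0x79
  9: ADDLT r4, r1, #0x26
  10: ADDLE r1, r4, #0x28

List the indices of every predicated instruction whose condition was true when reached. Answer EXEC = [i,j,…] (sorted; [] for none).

[0] flags=1000 → (cmp)
[1] flags=1000 HI?F → skip
[2] flags=1000 PL?F → skip
[3] flags=0011 → (cmp)
[4] flags=0011 HI?T → r4=0x39
[5] flags=0011 EQ?F → skip
[6] flags=0011 VS?T → r1=0x76
[7] flags=0010 → (cmp)
[8] flags=0010 GE?T → r0=0x44
[9] flags=0010 LT?F → skip
[10] flags=0010 LE?F → skip

EXEC = [4,6,8]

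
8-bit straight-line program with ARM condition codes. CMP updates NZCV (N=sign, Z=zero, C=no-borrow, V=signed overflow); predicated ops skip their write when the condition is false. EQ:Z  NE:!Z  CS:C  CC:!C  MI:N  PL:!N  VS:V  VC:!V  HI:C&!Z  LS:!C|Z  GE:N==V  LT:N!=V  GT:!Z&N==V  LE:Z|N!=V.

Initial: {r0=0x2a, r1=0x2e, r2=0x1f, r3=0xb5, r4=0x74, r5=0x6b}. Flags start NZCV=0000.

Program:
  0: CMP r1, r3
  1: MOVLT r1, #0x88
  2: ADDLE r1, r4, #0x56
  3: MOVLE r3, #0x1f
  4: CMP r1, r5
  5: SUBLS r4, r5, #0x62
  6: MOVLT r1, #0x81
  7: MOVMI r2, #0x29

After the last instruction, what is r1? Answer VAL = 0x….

[0] flags=0000 → (cmp)
[1] flags=0000 LT?F → skip
[2] flags=0000 LE?F → skip
[3] flags=0000 LE?F → skip
[4] flags=1000 → (cmp)
[5] flags=1000 LS?T → r4=0x09
[6] flags=1000 LT?T → r1=0x81
[7] flags=1000 MI?T → r2=0x29

VAL = 0x81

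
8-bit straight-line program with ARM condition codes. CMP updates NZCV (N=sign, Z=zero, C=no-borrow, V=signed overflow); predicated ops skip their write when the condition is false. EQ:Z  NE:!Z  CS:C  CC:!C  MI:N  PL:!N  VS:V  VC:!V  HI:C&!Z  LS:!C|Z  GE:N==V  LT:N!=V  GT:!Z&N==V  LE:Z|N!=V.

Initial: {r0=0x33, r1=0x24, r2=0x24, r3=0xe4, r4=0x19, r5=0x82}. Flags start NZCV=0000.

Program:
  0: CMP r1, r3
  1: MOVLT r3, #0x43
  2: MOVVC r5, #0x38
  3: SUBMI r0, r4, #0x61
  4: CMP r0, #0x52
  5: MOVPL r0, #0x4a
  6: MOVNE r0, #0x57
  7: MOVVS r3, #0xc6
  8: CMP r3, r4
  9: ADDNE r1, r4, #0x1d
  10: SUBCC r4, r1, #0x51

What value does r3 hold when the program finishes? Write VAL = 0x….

VAL = 0xe4

[0] flags=0000 → (cmp)
[1] flags=0000 LT?F → skip
[2] flags=0000 VC?T → r5=0x38
[3] flags=0000 MI?F → skip
[4] flags=1000 → (cmp)
[5] flags=1000 PL?F → skip
[6] flags=1000 NE?T → r0=0x57
[7] flags=1000 VS?F → skip
[8] flags=1010 → (cmp)
[9] flags=1010 NE?T → r1=0x36
[10] flags=1010 CC?F → skip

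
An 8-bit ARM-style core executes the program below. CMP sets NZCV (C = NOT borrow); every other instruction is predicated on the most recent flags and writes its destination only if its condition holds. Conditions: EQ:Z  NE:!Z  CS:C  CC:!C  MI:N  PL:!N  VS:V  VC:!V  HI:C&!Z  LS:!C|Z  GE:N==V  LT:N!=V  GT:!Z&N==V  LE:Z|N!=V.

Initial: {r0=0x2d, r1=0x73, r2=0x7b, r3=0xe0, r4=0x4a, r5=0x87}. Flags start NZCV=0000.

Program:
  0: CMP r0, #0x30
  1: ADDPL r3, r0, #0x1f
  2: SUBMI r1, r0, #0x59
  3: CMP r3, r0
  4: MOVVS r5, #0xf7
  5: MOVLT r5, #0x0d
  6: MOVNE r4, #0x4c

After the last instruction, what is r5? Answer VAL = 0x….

[0] flags=1000 → (cmp)
[1] flags=1000 PL?F → skip
[2] flags=1000 MI?T → r1=0xd4
[3] flags=1010 → (cmp)
[4] flags=1010 VS?F → skip
[5] flags=1010 LT?T → r5=0x0d
[6] flags=1010 NE?T → r4=0x4c

VAL = 0x0d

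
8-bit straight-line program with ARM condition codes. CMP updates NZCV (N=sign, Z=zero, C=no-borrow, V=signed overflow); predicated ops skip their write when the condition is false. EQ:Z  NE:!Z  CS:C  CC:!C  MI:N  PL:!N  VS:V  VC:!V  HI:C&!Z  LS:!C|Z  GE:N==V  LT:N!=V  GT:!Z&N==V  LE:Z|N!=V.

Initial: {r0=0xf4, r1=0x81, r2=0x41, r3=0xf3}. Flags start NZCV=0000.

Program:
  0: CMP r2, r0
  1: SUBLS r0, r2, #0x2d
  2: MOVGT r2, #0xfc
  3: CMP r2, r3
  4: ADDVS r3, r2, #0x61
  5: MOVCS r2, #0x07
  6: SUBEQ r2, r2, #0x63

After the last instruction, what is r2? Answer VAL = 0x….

0: ✓ CMP  NZCV=0000
1: ✓ SUBLS  r0←0x14
2: ✓ MOVGT  r2←0xfc
3: ✓ CMP  NZCV=0010
4: · ADDVS
5: ✓ MOVCS  r2←0x07
6: · SUBEQ

VAL = 0x07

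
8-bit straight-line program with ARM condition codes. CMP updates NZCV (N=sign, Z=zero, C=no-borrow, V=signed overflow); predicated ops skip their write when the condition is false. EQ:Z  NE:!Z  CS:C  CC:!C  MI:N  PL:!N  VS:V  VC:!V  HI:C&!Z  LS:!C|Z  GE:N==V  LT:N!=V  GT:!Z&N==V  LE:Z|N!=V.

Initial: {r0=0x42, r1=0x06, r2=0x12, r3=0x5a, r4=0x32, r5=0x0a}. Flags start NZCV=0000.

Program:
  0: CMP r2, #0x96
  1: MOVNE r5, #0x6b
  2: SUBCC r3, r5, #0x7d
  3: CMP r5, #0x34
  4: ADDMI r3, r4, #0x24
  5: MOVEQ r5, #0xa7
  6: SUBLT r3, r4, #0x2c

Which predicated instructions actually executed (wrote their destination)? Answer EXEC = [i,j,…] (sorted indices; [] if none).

EXEC = [1,2]

0: ✓ CMP  NZCV=0000
1: ✓ MOVNE  r5←0x6b
2: ✓ SUBCC  r3←0xee
3: ✓ CMP  NZCV=0010
4: · ADDMI
5: · MOVEQ
6: · SUBLT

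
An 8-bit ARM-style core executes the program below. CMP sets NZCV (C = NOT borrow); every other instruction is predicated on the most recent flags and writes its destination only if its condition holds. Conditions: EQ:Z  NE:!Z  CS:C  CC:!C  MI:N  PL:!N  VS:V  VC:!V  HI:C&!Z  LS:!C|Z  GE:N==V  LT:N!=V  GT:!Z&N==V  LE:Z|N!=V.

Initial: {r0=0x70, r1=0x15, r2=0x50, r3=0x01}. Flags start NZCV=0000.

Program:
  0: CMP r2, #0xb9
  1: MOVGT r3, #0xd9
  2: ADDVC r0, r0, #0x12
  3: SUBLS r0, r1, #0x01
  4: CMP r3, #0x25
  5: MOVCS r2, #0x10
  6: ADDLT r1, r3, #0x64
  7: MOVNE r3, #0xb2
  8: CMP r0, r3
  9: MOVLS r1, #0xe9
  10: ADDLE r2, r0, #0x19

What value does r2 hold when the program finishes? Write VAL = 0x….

VAL = 0x10

0: ✓ CMP  NZCV=1001
1: ✓ MOVGT  r3←0xd9
2: · ADDVC
3: ✓ SUBLS  r0←0x14
4: ✓ CMP  NZCV=1010
5: ✓ MOVCS  r2←0x10
6: ✓ ADDLT  r1←0x3d
7: ✓ MOVNE  r3←0xb2
8: ✓ CMP  NZCV=0000
9: ✓ MOVLS  r1←0xe9
10: · ADDLE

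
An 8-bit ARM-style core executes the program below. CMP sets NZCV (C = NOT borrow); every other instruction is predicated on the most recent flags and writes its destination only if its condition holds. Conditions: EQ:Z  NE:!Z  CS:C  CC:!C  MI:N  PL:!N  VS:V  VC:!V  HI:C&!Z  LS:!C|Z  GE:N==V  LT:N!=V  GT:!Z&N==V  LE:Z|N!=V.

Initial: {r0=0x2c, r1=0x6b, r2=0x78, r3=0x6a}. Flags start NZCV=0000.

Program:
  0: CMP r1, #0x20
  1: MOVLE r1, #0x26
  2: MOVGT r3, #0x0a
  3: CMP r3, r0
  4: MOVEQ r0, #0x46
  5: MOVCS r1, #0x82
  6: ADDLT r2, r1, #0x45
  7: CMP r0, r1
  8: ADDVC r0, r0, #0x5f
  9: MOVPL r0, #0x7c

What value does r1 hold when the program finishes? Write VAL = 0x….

VAL = 0x6b

0: ✓ CMP  NZCV=0010
1: · MOVLE
2: ✓ MOVGT  r3←0x0a
3: ✓ CMP  NZCV=1000
4: · MOVEQ
5: · MOVCS
6: ✓ ADDLT  r2←0xb0
7: ✓ CMP  NZCV=1000
8: ✓ ADDVC  r0←0x8b
9: · MOVPL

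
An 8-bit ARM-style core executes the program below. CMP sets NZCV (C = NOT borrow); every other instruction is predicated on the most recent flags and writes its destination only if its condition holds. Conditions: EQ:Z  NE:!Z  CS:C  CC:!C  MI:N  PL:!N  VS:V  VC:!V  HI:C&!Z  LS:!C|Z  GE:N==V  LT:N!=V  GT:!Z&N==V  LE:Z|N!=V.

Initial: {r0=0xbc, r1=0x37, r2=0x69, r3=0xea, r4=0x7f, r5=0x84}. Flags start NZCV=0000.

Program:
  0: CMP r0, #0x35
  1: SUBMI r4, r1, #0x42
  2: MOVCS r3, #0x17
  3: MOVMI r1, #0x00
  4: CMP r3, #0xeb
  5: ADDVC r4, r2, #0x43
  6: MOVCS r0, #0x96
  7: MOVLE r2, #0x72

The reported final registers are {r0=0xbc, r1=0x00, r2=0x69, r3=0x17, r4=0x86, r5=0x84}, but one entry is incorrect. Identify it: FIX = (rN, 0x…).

0: ✓ CMP  NZCV=1010
1: ✓ SUBMI  r4←0xf5
2: ✓ MOVCS  r3←0x17
3: ✓ MOVMI  r1←0x00
4: ✓ CMP  NZCV=0000
5: ✓ ADDVC  r4←0xac
6: · MOVCS
7: · MOVLE

FIX = (r4, 0xac)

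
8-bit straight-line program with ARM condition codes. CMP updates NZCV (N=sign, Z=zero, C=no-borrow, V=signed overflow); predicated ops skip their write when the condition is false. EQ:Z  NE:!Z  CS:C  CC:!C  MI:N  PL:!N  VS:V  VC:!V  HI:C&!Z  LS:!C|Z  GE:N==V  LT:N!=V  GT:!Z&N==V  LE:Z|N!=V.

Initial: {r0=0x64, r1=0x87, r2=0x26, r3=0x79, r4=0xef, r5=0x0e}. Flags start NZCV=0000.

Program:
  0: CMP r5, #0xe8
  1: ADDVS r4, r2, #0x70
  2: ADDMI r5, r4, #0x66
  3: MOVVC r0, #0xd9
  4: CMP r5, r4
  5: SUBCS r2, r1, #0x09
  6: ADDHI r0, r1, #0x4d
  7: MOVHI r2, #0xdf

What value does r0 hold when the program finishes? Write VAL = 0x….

[0] flags=0000 → (cmp)
[1] flags=0000 VS?F → skip
[2] flags=0000 MI?F → skip
[3] flags=0000 VC?T → r0=0xd9
[4] flags=0000 → (cmp)
[5] flags=0000 CS?F → skip
[6] flags=0000 HI?F → skip
[7] flags=0000 HI?F → skip

VAL = 0xd9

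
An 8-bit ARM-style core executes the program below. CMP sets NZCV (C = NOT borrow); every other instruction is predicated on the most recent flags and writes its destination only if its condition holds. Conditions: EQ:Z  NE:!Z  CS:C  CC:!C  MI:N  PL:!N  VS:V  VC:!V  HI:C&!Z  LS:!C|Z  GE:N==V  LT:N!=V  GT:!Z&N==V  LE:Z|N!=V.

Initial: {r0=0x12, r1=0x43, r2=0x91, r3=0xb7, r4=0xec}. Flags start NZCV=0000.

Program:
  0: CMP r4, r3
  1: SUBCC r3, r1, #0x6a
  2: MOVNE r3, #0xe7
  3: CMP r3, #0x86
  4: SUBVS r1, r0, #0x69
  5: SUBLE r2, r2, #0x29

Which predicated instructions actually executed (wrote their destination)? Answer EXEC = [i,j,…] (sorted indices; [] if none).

0: ✓ CMP  NZCV=0010
1: · SUBCC
2: ✓ MOVNE  r3←0xe7
3: ✓ CMP  NZCV=0010
4: · SUBVS
5: · SUBLE

EXEC = [2]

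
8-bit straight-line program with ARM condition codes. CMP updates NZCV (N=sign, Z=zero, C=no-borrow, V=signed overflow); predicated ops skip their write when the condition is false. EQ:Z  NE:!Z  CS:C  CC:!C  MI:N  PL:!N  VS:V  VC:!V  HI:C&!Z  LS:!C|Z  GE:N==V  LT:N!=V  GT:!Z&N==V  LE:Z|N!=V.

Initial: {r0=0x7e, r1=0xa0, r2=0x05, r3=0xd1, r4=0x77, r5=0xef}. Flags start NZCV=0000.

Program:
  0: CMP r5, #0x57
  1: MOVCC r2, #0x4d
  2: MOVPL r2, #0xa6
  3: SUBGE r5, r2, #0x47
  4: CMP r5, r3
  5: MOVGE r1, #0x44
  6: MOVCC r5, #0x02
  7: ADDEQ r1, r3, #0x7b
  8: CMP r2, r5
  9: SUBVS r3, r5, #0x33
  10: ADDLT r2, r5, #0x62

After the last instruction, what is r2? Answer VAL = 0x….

VAL = 0x05

0: ✓ CMP  NZCV=1010
1: · MOVCC
2: · MOVPL
3: · SUBGE
4: ✓ CMP  NZCV=0010
5: ✓ MOVGE  r1←0x44
6: · MOVCC
7: · ADDEQ
8: ✓ CMP  NZCV=0000
9: · SUBVS
10: · ADDLT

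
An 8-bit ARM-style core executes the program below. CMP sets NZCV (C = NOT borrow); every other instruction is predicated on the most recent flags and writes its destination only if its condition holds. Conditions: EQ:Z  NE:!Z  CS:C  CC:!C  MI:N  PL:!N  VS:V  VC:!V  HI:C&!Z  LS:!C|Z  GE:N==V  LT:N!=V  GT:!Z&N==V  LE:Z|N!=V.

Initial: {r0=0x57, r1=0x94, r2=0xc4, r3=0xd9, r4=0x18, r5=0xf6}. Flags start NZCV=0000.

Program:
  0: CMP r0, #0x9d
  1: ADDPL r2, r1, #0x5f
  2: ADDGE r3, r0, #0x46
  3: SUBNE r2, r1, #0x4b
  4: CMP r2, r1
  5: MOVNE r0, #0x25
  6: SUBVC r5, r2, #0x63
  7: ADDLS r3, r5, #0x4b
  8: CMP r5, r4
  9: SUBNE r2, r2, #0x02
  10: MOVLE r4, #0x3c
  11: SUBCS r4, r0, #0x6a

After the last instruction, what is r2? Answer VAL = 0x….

VAL = 0x47

[0] flags=1001 → (cmp)
[1] flags=1001 PL?F → skip
[2] flags=1001 GE?T → r3=0x9d
[3] flags=1001 NE?T → r2=0x49
[4] flags=1001 → (cmp)
[5] flags=1001 NE?T → r0=0x25
[6] flags=1001 VC?F → skip
[7] flags=1001 LS?T → r3=0x41
[8] flags=1010 → (cmp)
[9] flags=1010 NE?T → r2=0x47
[10] flags=1010 LE?T → r4=0x3c
[11] flags=1010 CS?T → r4=0xbb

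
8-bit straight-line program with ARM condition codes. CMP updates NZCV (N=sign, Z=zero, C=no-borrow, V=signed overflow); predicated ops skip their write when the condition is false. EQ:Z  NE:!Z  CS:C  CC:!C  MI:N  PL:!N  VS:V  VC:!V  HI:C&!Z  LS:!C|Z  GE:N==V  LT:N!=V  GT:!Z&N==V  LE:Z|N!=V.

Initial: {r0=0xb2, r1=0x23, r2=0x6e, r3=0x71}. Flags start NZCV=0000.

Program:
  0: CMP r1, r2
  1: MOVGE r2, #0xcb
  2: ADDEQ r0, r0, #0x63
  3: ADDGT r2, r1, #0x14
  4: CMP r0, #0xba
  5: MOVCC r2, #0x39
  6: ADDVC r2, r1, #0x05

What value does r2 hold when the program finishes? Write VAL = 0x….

VAL = 0x28

[0] flags=1000 → (cmp)
[1] flags=1000 GE?F → skip
[2] flags=1000 EQ?F → skip
[3] flags=1000 GT?F → skip
[4] flags=1000 → (cmp)
[5] flags=1000 CC?T → r2=0x39
[6] flags=1000 VC?T → r2=0x28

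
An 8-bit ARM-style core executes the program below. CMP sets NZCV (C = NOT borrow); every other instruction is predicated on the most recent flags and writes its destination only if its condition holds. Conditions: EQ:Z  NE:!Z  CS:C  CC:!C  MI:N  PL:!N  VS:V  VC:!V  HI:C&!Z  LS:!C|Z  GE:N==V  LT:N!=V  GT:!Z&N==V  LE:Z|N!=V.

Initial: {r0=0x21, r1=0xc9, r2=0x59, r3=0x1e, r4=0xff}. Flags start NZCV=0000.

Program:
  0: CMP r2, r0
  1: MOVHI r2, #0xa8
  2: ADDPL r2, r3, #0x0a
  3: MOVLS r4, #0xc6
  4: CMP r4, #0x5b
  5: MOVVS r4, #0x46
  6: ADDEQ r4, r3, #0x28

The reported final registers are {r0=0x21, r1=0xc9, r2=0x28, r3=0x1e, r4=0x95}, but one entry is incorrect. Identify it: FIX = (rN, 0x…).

FIX = (r4, 0xff)

0: ✓ CMP  NZCV=0010
1: ✓ MOVHI  r2←0xa8
2: ✓ ADDPL  r2←0x28
3: · MOVLS
4: ✓ CMP  NZCV=1010
5: · MOVVS
6: · ADDEQ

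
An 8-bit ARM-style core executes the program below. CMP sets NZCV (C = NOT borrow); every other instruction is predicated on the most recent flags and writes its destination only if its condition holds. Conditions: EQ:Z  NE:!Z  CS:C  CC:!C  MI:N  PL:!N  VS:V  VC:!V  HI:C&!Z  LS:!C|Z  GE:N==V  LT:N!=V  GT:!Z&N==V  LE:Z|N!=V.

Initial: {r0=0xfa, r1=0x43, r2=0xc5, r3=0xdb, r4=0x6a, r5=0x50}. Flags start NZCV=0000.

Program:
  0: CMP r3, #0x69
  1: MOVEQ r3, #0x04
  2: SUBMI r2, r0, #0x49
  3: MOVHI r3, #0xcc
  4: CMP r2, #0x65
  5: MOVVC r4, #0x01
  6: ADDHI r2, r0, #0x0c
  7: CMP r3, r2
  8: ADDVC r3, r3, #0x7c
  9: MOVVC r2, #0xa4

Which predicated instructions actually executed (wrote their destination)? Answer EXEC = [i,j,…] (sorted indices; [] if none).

EXEC = [3,6,8,9]

[0] flags=0011 → (cmp)
[1] flags=0011 EQ?F → skip
[2] flags=0011 MI?F → skip
[3] flags=0011 HI?T → r3=0xcc
[4] flags=0011 → (cmp)
[5] flags=0011 VC?F → skip
[6] flags=0011 HI?T → r2=0x06
[7] flags=1010 → (cmp)
[8] flags=1010 VC?T → r3=0x48
[9] flags=1010 VC?T → r2=0xa4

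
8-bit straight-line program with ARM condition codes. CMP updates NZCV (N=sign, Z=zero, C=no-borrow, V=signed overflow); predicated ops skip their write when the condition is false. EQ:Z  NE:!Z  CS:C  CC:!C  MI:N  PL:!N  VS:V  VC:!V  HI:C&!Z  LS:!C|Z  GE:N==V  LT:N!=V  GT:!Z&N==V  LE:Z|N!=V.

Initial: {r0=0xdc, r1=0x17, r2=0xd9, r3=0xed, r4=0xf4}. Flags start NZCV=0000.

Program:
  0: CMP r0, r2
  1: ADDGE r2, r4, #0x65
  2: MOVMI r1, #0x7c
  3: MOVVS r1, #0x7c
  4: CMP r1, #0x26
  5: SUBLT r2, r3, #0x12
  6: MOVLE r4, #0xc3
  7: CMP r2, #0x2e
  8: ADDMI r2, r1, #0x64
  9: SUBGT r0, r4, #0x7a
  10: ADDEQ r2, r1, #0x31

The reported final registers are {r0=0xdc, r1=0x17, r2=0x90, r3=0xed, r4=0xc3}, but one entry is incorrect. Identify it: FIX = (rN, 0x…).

0: ✓ CMP  NZCV=0010
1: ✓ ADDGE  r2←0x59
2: · MOVMI
3: · MOVVS
4: ✓ CMP  NZCV=1000
5: ✓ SUBLT  r2←0xdb
6: ✓ MOVLE  r4←0xc3
7: ✓ CMP  NZCV=1010
8: ✓ ADDMI  r2←0x7b
9: · SUBGT
10: · ADDEQ

FIX = (r2, 0x7b)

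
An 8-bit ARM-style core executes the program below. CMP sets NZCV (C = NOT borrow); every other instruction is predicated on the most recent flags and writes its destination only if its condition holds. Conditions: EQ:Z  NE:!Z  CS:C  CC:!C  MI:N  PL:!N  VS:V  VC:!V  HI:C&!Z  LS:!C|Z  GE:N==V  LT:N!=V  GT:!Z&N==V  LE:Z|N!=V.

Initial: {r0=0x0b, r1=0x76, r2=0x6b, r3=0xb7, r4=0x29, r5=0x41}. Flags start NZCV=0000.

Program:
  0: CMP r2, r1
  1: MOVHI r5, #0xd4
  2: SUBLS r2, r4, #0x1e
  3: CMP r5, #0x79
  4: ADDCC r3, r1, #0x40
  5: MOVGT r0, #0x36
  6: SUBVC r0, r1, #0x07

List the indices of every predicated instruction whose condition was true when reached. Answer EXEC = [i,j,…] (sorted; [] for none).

EXEC = [2,4,6]

[0] flags=1000 → (cmp)
[1] flags=1000 HI?F → skip
[2] flags=1000 LS?T → r2=0x0b
[3] flags=1000 → (cmp)
[4] flags=1000 CC?T → r3=0xb6
[5] flags=1000 GT?F → skip
[6] flags=1000 VC?T → r0=0x6f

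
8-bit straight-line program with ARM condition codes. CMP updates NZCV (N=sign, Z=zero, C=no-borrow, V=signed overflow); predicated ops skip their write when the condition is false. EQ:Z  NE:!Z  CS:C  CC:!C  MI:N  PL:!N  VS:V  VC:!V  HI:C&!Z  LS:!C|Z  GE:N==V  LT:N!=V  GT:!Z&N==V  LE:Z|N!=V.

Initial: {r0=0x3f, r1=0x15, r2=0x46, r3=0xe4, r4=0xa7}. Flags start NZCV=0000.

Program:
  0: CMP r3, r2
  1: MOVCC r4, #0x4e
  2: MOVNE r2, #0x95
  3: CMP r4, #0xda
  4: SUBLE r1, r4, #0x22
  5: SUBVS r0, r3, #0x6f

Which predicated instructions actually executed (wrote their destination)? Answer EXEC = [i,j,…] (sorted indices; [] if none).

0: ✓ CMP  NZCV=1010
1: · MOVCC
2: ✓ MOVNE  r2←0x95
3: ✓ CMP  NZCV=1000
4: ✓ SUBLE  r1←0x85
5: · SUBVS

EXEC = [2,4]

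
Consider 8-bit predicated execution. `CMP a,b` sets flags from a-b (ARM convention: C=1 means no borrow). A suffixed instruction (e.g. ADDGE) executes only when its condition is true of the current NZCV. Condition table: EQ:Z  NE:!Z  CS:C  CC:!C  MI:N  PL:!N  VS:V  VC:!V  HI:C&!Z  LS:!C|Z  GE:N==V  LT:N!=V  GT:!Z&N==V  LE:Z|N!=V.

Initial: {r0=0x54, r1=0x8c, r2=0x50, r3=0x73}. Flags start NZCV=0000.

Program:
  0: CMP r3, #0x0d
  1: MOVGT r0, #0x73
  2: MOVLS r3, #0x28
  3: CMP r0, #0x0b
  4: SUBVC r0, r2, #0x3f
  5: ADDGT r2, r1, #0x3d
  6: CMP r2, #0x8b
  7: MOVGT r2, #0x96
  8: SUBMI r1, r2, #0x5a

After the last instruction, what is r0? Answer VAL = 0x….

0: ✓ CMP  NZCV=0010
1: ✓ MOVGT  r0←0x73
2: · MOVLS
3: ✓ CMP  NZCV=0010
4: ✓ SUBVC  r0←0x11
5: ✓ ADDGT  r2←0xc9
6: ✓ CMP  NZCV=0010
7: ✓ MOVGT  r2←0x96
8: · SUBMI

VAL = 0x11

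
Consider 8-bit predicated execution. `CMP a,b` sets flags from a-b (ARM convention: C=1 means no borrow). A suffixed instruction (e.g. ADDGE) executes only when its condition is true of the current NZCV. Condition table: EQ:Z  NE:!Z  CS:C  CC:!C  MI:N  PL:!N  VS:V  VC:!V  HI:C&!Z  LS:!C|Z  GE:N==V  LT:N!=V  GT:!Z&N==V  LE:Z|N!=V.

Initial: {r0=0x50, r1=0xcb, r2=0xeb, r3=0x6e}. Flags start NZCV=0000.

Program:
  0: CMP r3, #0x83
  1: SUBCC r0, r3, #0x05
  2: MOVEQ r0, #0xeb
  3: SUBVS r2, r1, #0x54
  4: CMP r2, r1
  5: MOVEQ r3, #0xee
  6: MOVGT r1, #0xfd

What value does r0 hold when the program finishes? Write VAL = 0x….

[0] flags=1001 → (cmp)
[1] flags=1001 CC?T → r0=0x69
[2] flags=1001 EQ?F → skip
[3] flags=1001 VS?T → r2=0x77
[4] flags=1001 → (cmp)
[5] flags=1001 EQ?F → skip
[6] flags=1001 GT?T → r1=0xfd

VAL = 0x69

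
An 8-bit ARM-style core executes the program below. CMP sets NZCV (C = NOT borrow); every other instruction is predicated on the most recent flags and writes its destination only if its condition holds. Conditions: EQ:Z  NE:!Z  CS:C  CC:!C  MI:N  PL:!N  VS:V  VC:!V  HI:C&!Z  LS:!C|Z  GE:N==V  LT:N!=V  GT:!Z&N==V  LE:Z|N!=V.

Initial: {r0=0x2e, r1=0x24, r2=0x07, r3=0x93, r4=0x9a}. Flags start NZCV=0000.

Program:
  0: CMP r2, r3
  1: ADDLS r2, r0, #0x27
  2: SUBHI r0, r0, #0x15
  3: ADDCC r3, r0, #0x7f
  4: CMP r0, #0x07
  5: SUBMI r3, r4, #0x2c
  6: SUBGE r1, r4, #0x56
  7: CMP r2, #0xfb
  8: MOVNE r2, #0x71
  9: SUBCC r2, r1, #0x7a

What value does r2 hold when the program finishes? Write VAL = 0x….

VAL = 0xca

0: ✓ CMP  NZCV=0000
1: ✓ ADDLS  r2←0x55
2: · SUBHI
3: ✓ ADDCC  r3←0xad
4: ✓ CMP  NZCV=0010
5: · SUBMI
6: ✓ SUBGE  r1←0x44
7: ✓ CMP  NZCV=0000
8: ✓ MOVNE  r2←0x71
9: ✓ SUBCC  r2←0xca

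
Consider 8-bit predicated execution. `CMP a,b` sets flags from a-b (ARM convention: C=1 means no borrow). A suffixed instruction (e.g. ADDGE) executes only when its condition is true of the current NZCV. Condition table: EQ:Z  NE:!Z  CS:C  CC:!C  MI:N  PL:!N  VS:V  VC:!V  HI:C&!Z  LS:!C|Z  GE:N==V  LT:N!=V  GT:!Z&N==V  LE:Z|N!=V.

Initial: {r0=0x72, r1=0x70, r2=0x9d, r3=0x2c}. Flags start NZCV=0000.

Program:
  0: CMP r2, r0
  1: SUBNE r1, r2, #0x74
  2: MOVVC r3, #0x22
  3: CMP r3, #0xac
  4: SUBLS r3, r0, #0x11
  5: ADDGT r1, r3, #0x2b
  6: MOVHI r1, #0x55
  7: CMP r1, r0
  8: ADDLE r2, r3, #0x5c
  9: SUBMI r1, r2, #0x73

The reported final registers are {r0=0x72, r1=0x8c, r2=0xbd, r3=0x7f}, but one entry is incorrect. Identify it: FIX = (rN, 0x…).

0: ✓ CMP  NZCV=0011
1: ✓ SUBNE  r1←0x29
2: · MOVVC
3: ✓ CMP  NZCV=1001
4: ✓ SUBLS  r3←0x61
5: ✓ ADDGT  r1←0x8c
6: · MOVHI
7: ✓ CMP  NZCV=0011
8: ✓ ADDLE  r2←0xbd
9: · SUBMI

FIX = (r3, 0x61)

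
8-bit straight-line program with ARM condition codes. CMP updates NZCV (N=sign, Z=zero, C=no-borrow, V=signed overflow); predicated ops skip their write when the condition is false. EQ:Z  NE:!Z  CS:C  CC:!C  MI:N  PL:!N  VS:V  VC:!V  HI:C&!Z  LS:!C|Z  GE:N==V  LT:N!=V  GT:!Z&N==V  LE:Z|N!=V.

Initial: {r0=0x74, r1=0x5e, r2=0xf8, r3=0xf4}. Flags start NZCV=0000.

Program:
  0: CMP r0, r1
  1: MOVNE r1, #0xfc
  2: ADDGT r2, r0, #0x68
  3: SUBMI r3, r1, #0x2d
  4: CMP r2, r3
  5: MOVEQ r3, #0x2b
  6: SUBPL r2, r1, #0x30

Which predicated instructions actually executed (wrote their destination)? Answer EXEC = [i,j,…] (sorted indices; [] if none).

[0] flags=0010 → (cmp)
[1] flags=0010 NE?T → r1=0xfc
[2] flags=0010 GT?T → r2=0xdc
[3] flags=0010 MI?F → skip
[4] flags=1000 → (cmp)
[5] flags=1000 EQ?F → skip
[6] flags=1000 PL?F → skip

EXEC = [1,2]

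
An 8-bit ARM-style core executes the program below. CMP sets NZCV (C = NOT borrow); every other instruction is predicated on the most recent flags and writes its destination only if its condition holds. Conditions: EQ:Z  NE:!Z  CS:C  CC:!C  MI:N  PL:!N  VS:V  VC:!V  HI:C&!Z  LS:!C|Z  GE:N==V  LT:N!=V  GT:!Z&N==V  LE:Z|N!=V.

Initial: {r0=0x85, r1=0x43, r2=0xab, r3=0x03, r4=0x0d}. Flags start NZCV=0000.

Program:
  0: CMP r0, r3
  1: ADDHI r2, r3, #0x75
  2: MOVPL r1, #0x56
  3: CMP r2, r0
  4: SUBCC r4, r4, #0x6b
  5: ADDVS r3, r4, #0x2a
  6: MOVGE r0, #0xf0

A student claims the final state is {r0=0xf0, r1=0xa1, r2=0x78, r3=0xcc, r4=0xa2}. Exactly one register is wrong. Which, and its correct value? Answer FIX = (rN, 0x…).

FIX = (r1, 0x43)

[0] flags=1010 → (cmp)
[1] flags=1010 HI?T → r2=0x78
[2] flags=1010 PL?F → skip
[3] flags=1001 → (cmp)
[4] flags=1001 CC?T → r4=0xa2
[5] flags=1001 VS?T → r3=0xcc
[6] flags=1001 GE?T → r0=0xf0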